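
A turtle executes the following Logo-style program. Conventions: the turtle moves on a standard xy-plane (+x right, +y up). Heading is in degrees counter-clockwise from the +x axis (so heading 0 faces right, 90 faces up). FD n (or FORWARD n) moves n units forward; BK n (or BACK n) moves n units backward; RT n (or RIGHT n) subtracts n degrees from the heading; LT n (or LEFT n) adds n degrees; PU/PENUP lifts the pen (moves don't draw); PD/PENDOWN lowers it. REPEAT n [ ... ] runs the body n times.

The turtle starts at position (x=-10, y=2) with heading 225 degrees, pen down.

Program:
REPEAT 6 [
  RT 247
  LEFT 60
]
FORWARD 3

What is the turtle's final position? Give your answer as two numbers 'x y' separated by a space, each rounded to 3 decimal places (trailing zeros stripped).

Answer: -12.996 1.843

Derivation:
Executing turtle program step by step:
Start: pos=(-10,2), heading=225, pen down
REPEAT 6 [
  -- iteration 1/6 --
  RT 247: heading 225 -> 338
  LT 60: heading 338 -> 38
  -- iteration 2/6 --
  RT 247: heading 38 -> 151
  LT 60: heading 151 -> 211
  -- iteration 3/6 --
  RT 247: heading 211 -> 324
  LT 60: heading 324 -> 24
  -- iteration 4/6 --
  RT 247: heading 24 -> 137
  LT 60: heading 137 -> 197
  -- iteration 5/6 --
  RT 247: heading 197 -> 310
  LT 60: heading 310 -> 10
  -- iteration 6/6 --
  RT 247: heading 10 -> 123
  LT 60: heading 123 -> 183
]
FD 3: (-10,2) -> (-12.996,1.843) [heading=183, draw]
Final: pos=(-12.996,1.843), heading=183, 1 segment(s) drawn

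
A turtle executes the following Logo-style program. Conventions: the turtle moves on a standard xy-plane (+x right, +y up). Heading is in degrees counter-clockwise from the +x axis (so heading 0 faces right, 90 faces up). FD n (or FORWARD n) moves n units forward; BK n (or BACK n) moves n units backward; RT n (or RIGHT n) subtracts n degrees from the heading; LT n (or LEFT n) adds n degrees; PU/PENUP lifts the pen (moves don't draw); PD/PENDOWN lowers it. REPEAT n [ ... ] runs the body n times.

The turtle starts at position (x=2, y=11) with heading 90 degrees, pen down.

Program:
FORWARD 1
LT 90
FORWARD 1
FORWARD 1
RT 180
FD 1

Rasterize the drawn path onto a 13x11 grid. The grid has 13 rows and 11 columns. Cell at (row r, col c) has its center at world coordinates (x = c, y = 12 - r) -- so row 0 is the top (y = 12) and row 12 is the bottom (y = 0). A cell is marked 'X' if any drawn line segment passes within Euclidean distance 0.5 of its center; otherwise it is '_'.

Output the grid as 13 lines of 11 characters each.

Answer: XXX________
__X________
___________
___________
___________
___________
___________
___________
___________
___________
___________
___________
___________

Derivation:
Segment 0: (2,11) -> (2,12)
Segment 1: (2,12) -> (1,12)
Segment 2: (1,12) -> (0,12)
Segment 3: (0,12) -> (1,12)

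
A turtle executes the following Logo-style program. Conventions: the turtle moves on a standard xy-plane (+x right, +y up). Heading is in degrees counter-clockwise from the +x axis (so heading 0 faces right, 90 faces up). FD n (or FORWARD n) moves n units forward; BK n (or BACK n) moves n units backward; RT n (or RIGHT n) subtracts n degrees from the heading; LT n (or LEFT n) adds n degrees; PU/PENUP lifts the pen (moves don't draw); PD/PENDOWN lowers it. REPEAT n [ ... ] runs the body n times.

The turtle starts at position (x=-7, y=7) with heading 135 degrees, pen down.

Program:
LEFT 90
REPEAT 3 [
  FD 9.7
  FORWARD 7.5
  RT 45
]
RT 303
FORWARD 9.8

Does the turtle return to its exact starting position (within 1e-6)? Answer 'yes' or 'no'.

Answer: no

Derivation:
Executing turtle program step by step:
Start: pos=(-7,7), heading=135, pen down
LT 90: heading 135 -> 225
REPEAT 3 [
  -- iteration 1/3 --
  FD 9.7: (-7,7) -> (-13.859,0.141) [heading=225, draw]
  FD 7.5: (-13.859,0.141) -> (-19.162,-5.162) [heading=225, draw]
  RT 45: heading 225 -> 180
  -- iteration 2/3 --
  FD 9.7: (-19.162,-5.162) -> (-28.862,-5.162) [heading=180, draw]
  FD 7.5: (-28.862,-5.162) -> (-36.362,-5.162) [heading=180, draw]
  RT 45: heading 180 -> 135
  -- iteration 3/3 --
  FD 9.7: (-36.362,-5.162) -> (-43.221,1.697) [heading=135, draw]
  FD 7.5: (-43.221,1.697) -> (-48.524,7) [heading=135, draw]
  RT 45: heading 135 -> 90
]
RT 303: heading 90 -> 147
FD 9.8: (-48.524,7) -> (-56.743,12.337) [heading=147, draw]
Final: pos=(-56.743,12.337), heading=147, 7 segment(s) drawn

Start position: (-7, 7)
Final position: (-56.743, 12.337)
Distance = 50.029; >= 1e-6 -> NOT closed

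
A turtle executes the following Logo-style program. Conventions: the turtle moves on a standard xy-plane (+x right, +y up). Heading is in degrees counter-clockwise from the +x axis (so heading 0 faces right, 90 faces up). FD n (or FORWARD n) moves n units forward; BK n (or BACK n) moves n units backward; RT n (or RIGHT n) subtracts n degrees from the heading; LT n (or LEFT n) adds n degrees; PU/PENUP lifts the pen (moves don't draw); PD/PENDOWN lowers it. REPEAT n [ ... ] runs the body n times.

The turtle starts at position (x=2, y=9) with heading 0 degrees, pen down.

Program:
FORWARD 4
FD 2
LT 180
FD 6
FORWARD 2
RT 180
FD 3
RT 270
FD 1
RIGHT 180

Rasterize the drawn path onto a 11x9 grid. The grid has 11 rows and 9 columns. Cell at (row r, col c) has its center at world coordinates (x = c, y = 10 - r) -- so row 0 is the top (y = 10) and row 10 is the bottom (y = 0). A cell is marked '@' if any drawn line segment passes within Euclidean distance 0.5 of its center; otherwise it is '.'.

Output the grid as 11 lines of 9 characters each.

Answer: ...@.....
@@@@@@@@@
.........
.........
.........
.........
.........
.........
.........
.........
.........

Derivation:
Segment 0: (2,9) -> (6,9)
Segment 1: (6,9) -> (8,9)
Segment 2: (8,9) -> (2,9)
Segment 3: (2,9) -> (0,9)
Segment 4: (0,9) -> (3,9)
Segment 5: (3,9) -> (3,10)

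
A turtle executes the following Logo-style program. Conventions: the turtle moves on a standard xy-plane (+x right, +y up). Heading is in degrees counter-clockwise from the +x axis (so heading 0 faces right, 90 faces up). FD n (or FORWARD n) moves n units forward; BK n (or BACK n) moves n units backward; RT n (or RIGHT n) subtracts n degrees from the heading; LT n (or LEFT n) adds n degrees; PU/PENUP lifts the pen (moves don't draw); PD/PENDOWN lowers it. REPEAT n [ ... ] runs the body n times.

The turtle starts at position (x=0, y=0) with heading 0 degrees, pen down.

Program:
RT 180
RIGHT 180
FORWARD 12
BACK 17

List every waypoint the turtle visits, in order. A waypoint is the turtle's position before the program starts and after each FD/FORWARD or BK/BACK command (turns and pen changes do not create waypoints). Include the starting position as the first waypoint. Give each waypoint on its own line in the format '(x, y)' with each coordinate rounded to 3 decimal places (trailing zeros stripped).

Executing turtle program step by step:
Start: pos=(0,0), heading=0, pen down
RT 180: heading 0 -> 180
RT 180: heading 180 -> 0
FD 12: (0,0) -> (12,0) [heading=0, draw]
BK 17: (12,0) -> (-5,0) [heading=0, draw]
Final: pos=(-5,0), heading=0, 2 segment(s) drawn
Waypoints (3 total):
(0, 0)
(12, 0)
(-5, 0)

Answer: (0, 0)
(12, 0)
(-5, 0)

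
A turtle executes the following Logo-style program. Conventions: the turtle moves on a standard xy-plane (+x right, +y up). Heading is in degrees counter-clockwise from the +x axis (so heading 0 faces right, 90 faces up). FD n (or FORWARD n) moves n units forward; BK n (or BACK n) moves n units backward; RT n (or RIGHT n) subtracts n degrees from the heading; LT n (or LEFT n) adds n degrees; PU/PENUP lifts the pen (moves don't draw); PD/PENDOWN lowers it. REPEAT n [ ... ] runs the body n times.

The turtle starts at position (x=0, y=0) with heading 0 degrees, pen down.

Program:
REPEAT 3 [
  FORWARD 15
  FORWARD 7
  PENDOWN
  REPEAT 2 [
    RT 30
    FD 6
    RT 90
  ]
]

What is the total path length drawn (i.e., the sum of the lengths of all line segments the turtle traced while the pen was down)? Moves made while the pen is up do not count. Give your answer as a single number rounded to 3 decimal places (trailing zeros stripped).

Executing turtle program step by step:
Start: pos=(0,0), heading=0, pen down
REPEAT 3 [
  -- iteration 1/3 --
  FD 15: (0,0) -> (15,0) [heading=0, draw]
  FD 7: (15,0) -> (22,0) [heading=0, draw]
  PD: pen down
  REPEAT 2 [
    -- iteration 1/2 --
    RT 30: heading 0 -> 330
    FD 6: (22,0) -> (27.196,-3) [heading=330, draw]
    RT 90: heading 330 -> 240
    -- iteration 2/2 --
    RT 30: heading 240 -> 210
    FD 6: (27.196,-3) -> (22,-6) [heading=210, draw]
    RT 90: heading 210 -> 120
  ]
  -- iteration 2/3 --
  FD 15: (22,-6) -> (14.5,6.99) [heading=120, draw]
  FD 7: (14.5,6.99) -> (11,13.053) [heading=120, draw]
  PD: pen down
  REPEAT 2 [
    -- iteration 1/2 --
    RT 30: heading 120 -> 90
    FD 6: (11,13.053) -> (11,19.053) [heading=90, draw]
    RT 90: heading 90 -> 0
    -- iteration 2/2 --
    RT 30: heading 0 -> 330
    FD 6: (11,19.053) -> (16.196,16.053) [heading=330, draw]
    RT 90: heading 330 -> 240
  ]
  -- iteration 3/3 --
  FD 15: (16.196,16.053) -> (8.696,3.062) [heading=240, draw]
  FD 7: (8.696,3.062) -> (5.196,-3) [heading=240, draw]
  PD: pen down
  REPEAT 2 [
    -- iteration 1/2 --
    RT 30: heading 240 -> 210
    FD 6: (5.196,-3) -> (0,-6) [heading=210, draw]
    RT 90: heading 210 -> 120
    -- iteration 2/2 --
    RT 30: heading 120 -> 90
    FD 6: (0,-6) -> (0,0) [heading=90, draw]
    RT 90: heading 90 -> 0
  ]
]
Final: pos=(0,0), heading=0, 12 segment(s) drawn

Segment lengths:
  seg 1: (0,0) -> (15,0), length = 15
  seg 2: (15,0) -> (22,0), length = 7
  seg 3: (22,0) -> (27.196,-3), length = 6
  seg 4: (27.196,-3) -> (22,-6), length = 6
  seg 5: (22,-6) -> (14.5,6.99), length = 15
  seg 6: (14.5,6.99) -> (11,13.053), length = 7
  seg 7: (11,13.053) -> (11,19.053), length = 6
  seg 8: (11,19.053) -> (16.196,16.053), length = 6
  seg 9: (16.196,16.053) -> (8.696,3.062), length = 15
  seg 10: (8.696,3.062) -> (5.196,-3), length = 7
  seg 11: (5.196,-3) -> (0,-6), length = 6
  seg 12: (0,-6) -> (0,0), length = 6
Total = 102

Answer: 102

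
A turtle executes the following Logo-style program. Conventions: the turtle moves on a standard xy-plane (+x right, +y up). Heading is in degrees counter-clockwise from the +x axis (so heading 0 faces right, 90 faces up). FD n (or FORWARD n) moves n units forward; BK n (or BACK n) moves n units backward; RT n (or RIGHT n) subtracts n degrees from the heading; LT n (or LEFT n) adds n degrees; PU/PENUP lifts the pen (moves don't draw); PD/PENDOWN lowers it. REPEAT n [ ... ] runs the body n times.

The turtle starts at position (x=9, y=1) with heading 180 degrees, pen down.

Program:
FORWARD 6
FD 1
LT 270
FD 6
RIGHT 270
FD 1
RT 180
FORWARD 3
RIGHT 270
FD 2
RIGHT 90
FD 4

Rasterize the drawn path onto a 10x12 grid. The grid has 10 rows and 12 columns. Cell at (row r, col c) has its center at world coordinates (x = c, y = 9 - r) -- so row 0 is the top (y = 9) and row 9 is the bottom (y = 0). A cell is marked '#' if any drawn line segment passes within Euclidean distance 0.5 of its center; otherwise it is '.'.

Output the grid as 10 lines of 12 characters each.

Answer: ....#####...
....#.......
.####.......
..#.........
..#.........
..#.........
..#.........
..#.........
..########..
............

Derivation:
Segment 0: (9,1) -> (3,1)
Segment 1: (3,1) -> (2,1)
Segment 2: (2,1) -> (2,7)
Segment 3: (2,7) -> (1,7)
Segment 4: (1,7) -> (4,7)
Segment 5: (4,7) -> (4,9)
Segment 6: (4,9) -> (8,9)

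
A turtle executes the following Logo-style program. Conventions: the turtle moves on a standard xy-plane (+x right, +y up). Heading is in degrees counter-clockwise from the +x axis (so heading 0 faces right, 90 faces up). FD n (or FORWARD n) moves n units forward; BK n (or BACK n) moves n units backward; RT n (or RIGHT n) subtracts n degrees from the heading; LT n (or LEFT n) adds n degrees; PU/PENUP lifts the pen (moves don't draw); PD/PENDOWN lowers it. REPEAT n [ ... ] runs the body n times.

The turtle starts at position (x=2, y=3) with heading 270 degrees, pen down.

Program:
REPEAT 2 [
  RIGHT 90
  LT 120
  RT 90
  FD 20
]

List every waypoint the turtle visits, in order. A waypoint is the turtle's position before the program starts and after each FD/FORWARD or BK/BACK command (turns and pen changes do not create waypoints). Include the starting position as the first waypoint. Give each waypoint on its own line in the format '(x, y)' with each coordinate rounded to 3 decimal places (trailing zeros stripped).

Answer: (2, 3)
(-15.321, -7)
(-32.641, 3)

Derivation:
Executing turtle program step by step:
Start: pos=(2,3), heading=270, pen down
REPEAT 2 [
  -- iteration 1/2 --
  RT 90: heading 270 -> 180
  LT 120: heading 180 -> 300
  RT 90: heading 300 -> 210
  FD 20: (2,3) -> (-15.321,-7) [heading=210, draw]
  -- iteration 2/2 --
  RT 90: heading 210 -> 120
  LT 120: heading 120 -> 240
  RT 90: heading 240 -> 150
  FD 20: (-15.321,-7) -> (-32.641,3) [heading=150, draw]
]
Final: pos=(-32.641,3), heading=150, 2 segment(s) drawn
Waypoints (3 total):
(2, 3)
(-15.321, -7)
(-32.641, 3)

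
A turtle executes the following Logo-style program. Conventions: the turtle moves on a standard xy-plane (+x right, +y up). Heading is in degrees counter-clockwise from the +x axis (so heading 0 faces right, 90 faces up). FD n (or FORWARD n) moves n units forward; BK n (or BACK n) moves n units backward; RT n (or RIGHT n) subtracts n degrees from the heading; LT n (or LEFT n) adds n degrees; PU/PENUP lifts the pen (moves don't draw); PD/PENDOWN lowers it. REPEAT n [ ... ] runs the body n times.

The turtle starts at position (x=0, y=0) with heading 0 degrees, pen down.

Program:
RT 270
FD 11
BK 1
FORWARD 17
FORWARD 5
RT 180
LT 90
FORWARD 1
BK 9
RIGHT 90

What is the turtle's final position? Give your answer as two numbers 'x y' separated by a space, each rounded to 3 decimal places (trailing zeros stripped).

Answer: -8 32

Derivation:
Executing turtle program step by step:
Start: pos=(0,0), heading=0, pen down
RT 270: heading 0 -> 90
FD 11: (0,0) -> (0,11) [heading=90, draw]
BK 1: (0,11) -> (0,10) [heading=90, draw]
FD 17: (0,10) -> (0,27) [heading=90, draw]
FD 5: (0,27) -> (0,32) [heading=90, draw]
RT 180: heading 90 -> 270
LT 90: heading 270 -> 0
FD 1: (0,32) -> (1,32) [heading=0, draw]
BK 9: (1,32) -> (-8,32) [heading=0, draw]
RT 90: heading 0 -> 270
Final: pos=(-8,32), heading=270, 6 segment(s) drawn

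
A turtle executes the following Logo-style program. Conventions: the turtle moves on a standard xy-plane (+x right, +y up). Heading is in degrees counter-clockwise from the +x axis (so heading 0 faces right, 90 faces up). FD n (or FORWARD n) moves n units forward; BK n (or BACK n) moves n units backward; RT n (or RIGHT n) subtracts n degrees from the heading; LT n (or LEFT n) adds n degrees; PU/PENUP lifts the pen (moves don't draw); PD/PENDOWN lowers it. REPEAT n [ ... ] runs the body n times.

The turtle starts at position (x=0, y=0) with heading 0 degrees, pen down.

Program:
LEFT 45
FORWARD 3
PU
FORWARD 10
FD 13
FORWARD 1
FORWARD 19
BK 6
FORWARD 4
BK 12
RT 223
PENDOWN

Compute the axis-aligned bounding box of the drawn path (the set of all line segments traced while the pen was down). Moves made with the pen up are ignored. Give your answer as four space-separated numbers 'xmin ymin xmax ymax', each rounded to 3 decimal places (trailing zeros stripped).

Executing turtle program step by step:
Start: pos=(0,0), heading=0, pen down
LT 45: heading 0 -> 45
FD 3: (0,0) -> (2.121,2.121) [heading=45, draw]
PU: pen up
FD 10: (2.121,2.121) -> (9.192,9.192) [heading=45, move]
FD 13: (9.192,9.192) -> (18.385,18.385) [heading=45, move]
FD 1: (18.385,18.385) -> (19.092,19.092) [heading=45, move]
FD 19: (19.092,19.092) -> (32.527,32.527) [heading=45, move]
BK 6: (32.527,32.527) -> (28.284,28.284) [heading=45, move]
FD 4: (28.284,28.284) -> (31.113,31.113) [heading=45, move]
BK 12: (31.113,31.113) -> (22.627,22.627) [heading=45, move]
RT 223: heading 45 -> 182
PD: pen down
Final: pos=(22.627,22.627), heading=182, 1 segment(s) drawn

Segment endpoints: x in {0, 2.121}, y in {0, 2.121}
xmin=0, ymin=0, xmax=2.121, ymax=2.121

Answer: 0 0 2.121 2.121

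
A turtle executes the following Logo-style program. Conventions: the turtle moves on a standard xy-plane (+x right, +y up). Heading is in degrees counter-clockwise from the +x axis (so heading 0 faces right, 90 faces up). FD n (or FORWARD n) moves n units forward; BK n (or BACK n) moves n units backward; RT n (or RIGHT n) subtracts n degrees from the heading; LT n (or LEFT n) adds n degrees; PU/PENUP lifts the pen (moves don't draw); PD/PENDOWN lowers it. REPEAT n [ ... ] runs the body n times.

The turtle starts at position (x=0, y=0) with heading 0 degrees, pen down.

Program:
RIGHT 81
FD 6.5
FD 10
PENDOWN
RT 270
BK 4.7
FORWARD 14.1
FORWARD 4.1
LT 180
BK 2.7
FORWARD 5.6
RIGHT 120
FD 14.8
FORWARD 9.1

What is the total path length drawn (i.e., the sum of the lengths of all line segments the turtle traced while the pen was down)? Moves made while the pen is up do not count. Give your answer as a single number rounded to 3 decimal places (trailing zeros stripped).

Executing turtle program step by step:
Start: pos=(0,0), heading=0, pen down
RT 81: heading 0 -> 279
FD 6.5: (0,0) -> (1.017,-6.42) [heading=279, draw]
FD 10: (1.017,-6.42) -> (2.581,-16.297) [heading=279, draw]
PD: pen down
RT 270: heading 279 -> 9
BK 4.7: (2.581,-16.297) -> (-2.061,-17.032) [heading=9, draw]
FD 14.1: (-2.061,-17.032) -> (11.865,-14.826) [heading=9, draw]
FD 4.1: (11.865,-14.826) -> (15.915,-14.185) [heading=9, draw]
LT 180: heading 9 -> 189
BK 2.7: (15.915,-14.185) -> (18.582,-13.763) [heading=189, draw]
FD 5.6: (18.582,-13.763) -> (13.051,-14.639) [heading=189, draw]
RT 120: heading 189 -> 69
FD 14.8: (13.051,-14.639) -> (18.355,-0.822) [heading=69, draw]
FD 9.1: (18.355,-0.822) -> (21.616,7.674) [heading=69, draw]
Final: pos=(21.616,7.674), heading=69, 9 segment(s) drawn

Segment lengths:
  seg 1: (0,0) -> (1.017,-6.42), length = 6.5
  seg 2: (1.017,-6.42) -> (2.581,-16.297), length = 10
  seg 3: (2.581,-16.297) -> (-2.061,-17.032), length = 4.7
  seg 4: (-2.061,-17.032) -> (11.865,-14.826), length = 14.1
  seg 5: (11.865,-14.826) -> (15.915,-14.185), length = 4.1
  seg 6: (15.915,-14.185) -> (18.582,-13.763), length = 2.7
  seg 7: (18.582,-13.763) -> (13.051,-14.639), length = 5.6
  seg 8: (13.051,-14.639) -> (18.355,-0.822), length = 14.8
  seg 9: (18.355,-0.822) -> (21.616,7.674), length = 9.1
Total = 71.6

Answer: 71.6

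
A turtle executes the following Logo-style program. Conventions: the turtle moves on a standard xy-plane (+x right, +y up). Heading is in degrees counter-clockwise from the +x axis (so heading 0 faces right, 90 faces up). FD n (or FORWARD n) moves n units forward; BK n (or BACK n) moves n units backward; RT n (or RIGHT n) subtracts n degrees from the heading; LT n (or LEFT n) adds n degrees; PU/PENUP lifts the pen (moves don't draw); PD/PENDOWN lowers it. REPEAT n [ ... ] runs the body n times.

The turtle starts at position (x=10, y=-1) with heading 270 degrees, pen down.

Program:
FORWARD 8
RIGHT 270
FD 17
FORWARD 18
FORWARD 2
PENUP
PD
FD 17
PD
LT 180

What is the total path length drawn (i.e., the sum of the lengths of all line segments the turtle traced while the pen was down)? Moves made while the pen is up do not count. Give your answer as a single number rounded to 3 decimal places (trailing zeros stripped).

Executing turtle program step by step:
Start: pos=(10,-1), heading=270, pen down
FD 8: (10,-1) -> (10,-9) [heading=270, draw]
RT 270: heading 270 -> 0
FD 17: (10,-9) -> (27,-9) [heading=0, draw]
FD 18: (27,-9) -> (45,-9) [heading=0, draw]
FD 2: (45,-9) -> (47,-9) [heading=0, draw]
PU: pen up
PD: pen down
FD 17: (47,-9) -> (64,-9) [heading=0, draw]
PD: pen down
LT 180: heading 0 -> 180
Final: pos=(64,-9), heading=180, 5 segment(s) drawn

Segment lengths:
  seg 1: (10,-1) -> (10,-9), length = 8
  seg 2: (10,-9) -> (27,-9), length = 17
  seg 3: (27,-9) -> (45,-9), length = 18
  seg 4: (45,-9) -> (47,-9), length = 2
  seg 5: (47,-9) -> (64,-9), length = 17
Total = 62

Answer: 62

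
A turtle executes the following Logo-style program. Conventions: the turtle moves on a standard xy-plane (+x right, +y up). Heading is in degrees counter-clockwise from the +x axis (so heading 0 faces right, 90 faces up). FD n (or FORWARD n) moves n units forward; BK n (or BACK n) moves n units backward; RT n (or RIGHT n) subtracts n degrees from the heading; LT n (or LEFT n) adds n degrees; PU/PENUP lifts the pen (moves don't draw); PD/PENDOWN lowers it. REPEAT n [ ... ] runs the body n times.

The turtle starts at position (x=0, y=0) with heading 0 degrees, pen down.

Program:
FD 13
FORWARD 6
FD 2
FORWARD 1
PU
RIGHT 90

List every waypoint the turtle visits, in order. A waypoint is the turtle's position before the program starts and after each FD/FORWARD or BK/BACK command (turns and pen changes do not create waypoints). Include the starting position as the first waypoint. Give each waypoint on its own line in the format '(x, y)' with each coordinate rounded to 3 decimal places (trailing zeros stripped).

Executing turtle program step by step:
Start: pos=(0,0), heading=0, pen down
FD 13: (0,0) -> (13,0) [heading=0, draw]
FD 6: (13,0) -> (19,0) [heading=0, draw]
FD 2: (19,0) -> (21,0) [heading=0, draw]
FD 1: (21,0) -> (22,0) [heading=0, draw]
PU: pen up
RT 90: heading 0 -> 270
Final: pos=(22,0), heading=270, 4 segment(s) drawn
Waypoints (5 total):
(0, 0)
(13, 0)
(19, 0)
(21, 0)
(22, 0)

Answer: (0, 0)
(13, 0)
(19, 0)
(21, 0)
(22, 0)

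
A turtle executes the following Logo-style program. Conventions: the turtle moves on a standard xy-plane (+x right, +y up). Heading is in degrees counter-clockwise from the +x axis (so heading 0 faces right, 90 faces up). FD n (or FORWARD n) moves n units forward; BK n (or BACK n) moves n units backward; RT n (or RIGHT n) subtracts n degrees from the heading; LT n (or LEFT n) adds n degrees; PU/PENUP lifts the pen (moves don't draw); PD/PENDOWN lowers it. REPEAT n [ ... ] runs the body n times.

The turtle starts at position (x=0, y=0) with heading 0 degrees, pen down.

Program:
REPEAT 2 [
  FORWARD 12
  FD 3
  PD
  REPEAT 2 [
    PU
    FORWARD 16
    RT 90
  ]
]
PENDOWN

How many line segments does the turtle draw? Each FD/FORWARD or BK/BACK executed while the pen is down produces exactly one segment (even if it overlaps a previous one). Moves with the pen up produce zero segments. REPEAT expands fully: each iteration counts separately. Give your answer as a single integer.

Executing turtle program step by step:
Start: pos=(0,0), heading=0, pen down
REPEAT 2 [
  -- iteration 1/2 --
  FD 12: (0,0) -> (12,0) [heading=0, draw]
  FD 3: (12,0) -> (15,0) [heading=0, draw]
  PD: pen down
  REPEAT 2 [
    -- iteration 1/2 --
    PU: pen up
    FD 16: (15,0) -> (31,0) [heading=0, move]
    RT 90: heading 0 -> 270
    -- iteration 2/2 --
    PU: pen up
    FD 16: (31,0) -> (31,-16) [heading=270, move]
    RT 90: heading 270 -> 180
  ]
  -- iteration 2/2 --
  FD 12: (31,-16) -> (19,-16) [heading=180, move]
  FD 3: (19,-16) -> (16,-16) [heading=180, move]
  PD: pen down
  REPEAT 2 [
    -- iteration 1/2 --
    PU: pen up
    FD 16: (16,-16) -> (0,-16) [heading=180, move]
    RT 90: heading 180 -> 90
    -- iteration 2/2 --
    PU: pen up
    FD 16: (0,-16) -> (0,0) [heading=90, move]
    RT 90: heading 90 -> 0
  ]
]
PD: pen down
Final: pos=(0,0), heading=0, 2 segment(s) drawn
Segments drawn: 2

Answer: 2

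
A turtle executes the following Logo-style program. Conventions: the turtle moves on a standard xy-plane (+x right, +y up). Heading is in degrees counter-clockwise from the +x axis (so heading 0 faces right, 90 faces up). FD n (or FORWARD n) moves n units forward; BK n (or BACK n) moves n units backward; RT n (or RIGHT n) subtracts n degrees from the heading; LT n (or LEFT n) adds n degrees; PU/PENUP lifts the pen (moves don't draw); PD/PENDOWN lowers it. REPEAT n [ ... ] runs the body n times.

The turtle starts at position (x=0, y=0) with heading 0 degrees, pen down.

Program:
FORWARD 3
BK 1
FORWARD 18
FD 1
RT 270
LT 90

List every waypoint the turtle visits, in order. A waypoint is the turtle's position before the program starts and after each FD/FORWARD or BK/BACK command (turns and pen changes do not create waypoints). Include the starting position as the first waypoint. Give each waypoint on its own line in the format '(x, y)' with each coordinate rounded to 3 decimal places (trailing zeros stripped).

Executing turtle program step by step:
Start: pos=(0,0), heading=0, pen down
FD 3: (0,0) -> (3,0) [heading=0, draw]
BK 1: (3,0) -> (2,0) [heading=0, draw]
FD 18: (2,0) -> (20,0) [heading=0, draw]
FD 1: (20,0) -> (21,0) [heading=0, draw]
RT 270: heading 0 -> 90
LT 90: heading 90 -> 180
Final: pos=(21,0), heading=180, 4 segment(s) drawn
Waypoints (5 total):
(0, 0)
(3, 0)
(2, 0)
(20, 0)
(21, 0)

Answer: (0, 0)
(3, 0)
(2, 0)
(20, 0)
(21, 0)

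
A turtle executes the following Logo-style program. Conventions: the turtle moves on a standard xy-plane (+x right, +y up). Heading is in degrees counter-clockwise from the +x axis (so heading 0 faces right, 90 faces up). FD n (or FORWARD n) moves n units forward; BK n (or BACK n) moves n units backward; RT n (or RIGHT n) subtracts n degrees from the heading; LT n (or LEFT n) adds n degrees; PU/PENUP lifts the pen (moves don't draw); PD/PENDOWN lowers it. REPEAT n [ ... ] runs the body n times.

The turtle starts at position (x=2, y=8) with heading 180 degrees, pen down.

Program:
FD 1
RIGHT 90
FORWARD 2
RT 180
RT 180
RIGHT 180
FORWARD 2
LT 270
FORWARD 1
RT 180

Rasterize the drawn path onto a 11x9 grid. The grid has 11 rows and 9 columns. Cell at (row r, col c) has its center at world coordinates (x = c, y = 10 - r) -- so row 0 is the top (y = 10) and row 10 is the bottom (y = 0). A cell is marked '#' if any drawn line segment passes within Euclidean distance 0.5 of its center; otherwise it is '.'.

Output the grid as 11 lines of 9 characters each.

Segment 0: (2,8) -> (1,8)
Segment 1: (1,8) -> (1,10)
Segment 2: (1,10) -> (1,8)
Segment 3: (1,8) -> (0,8)

Answer: .#.......
.#.......
###......
.........
.........
.........
.........
.........
.........
.........
.........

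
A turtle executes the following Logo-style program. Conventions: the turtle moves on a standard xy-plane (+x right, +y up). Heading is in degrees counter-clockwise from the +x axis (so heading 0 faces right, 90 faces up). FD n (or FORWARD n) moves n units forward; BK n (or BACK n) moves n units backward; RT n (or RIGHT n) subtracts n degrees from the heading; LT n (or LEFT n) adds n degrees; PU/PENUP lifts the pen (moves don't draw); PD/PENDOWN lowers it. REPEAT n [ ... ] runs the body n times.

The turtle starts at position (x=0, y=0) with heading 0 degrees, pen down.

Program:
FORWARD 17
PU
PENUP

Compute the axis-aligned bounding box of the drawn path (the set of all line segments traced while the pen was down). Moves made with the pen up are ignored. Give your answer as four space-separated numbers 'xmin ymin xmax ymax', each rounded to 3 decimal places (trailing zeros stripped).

Executing turtle program step by step:
Start: pos=(0,0), heading=0, pen down
FD 17: (0,0) -> (17,0) [heading=0, draw]
PU: pen up
PU: pen up
Final: pos=(17,0), heading=0, 1 segment(s) drawn

Segment endpoints: x in {0, 17}, y in {0}
xmin=0, ymin=0, xmax=17, ymax=0

Answer: 0 0 17 0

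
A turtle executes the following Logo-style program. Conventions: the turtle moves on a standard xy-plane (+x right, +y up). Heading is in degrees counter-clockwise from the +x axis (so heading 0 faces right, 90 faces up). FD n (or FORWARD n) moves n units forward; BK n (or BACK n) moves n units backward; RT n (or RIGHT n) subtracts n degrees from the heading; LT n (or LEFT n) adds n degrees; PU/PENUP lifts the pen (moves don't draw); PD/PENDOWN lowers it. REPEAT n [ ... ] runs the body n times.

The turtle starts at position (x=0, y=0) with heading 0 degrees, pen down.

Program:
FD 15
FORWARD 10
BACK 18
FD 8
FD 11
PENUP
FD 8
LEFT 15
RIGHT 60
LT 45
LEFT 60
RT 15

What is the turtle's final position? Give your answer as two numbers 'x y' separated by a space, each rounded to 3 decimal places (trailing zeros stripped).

Executing turtle program step by step:
Start: pos=(0,0), heading=0, pen down
FD 15: (0,0) -> (15,0) [heading=0, draw]
FD 10: (15,0) -> (25,0) [heading=0, draw]
BK 18: (25,0) -> (7,0) [heading=0, draw]
FD 8: (7,0) -> (15,0) [heading=0, draw]
FD 11: (15,0) -> (26,0) [heading=0, draw]
PU: pen up
FD 8: (26,0) -> (34,0) [heading=0, move]
LT 15: heading 0 -> 15
RT 60: heading 15 -> 315
LT 45: heading 315 -> 0
LT 60: heading 0 -> 60
RT 15: heading 60 -> 45
Final: pos=(34,0), heading=45, 5 segment(s) drawn

Answer: 34 0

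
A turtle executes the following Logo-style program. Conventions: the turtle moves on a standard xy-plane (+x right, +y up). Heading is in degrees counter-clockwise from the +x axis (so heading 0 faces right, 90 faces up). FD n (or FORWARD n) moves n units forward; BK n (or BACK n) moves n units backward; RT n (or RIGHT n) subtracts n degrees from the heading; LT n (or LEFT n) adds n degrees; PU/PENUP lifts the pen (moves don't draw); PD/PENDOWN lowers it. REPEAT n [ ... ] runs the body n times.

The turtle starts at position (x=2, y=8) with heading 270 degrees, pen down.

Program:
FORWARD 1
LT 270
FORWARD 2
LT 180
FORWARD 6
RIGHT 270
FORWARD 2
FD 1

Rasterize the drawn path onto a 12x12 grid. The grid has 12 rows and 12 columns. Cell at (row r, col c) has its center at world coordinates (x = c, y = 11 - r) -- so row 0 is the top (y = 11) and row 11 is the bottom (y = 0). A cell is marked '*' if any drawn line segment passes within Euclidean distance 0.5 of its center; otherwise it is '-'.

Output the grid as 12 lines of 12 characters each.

Answer: ------------
------*-----
------*-----
--*---*-----
*******-----
------------
------------
------------
------------
------------
------------
------------

Derivation:
Segment 0: (2,8) -> (2,7)
Segment 1: (2,7) -> (-0,7)
Segment 2: (-0,7) -> (6,7)
Segment 3: (6,7) -> (6,9)
Segment 4: (6,9) -> (6,10)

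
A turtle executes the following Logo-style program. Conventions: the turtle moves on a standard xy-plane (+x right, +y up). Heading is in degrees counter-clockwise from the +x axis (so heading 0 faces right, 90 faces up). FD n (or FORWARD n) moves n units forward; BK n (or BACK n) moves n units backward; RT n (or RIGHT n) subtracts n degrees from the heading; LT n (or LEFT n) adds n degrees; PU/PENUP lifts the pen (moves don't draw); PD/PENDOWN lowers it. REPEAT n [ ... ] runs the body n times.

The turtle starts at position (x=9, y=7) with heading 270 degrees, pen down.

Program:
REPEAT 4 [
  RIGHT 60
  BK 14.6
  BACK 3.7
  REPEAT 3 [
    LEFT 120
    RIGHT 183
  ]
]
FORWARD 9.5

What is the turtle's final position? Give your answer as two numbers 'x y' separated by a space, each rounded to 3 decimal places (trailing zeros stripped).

Executing turtle program step by step:
Start: pos=(9,7), heading=270, pen down
REPEAT 4 [
  -- iteration 1/4 --
  RT 60: heading 270 -> 210
  BK 14.6: (9,7) -> (21.644,14.3) [heading=210, draw]
  BK 3.7: (21.644,14.3) -> (24.848,16.15) [heading=210, draw]
  REPEAT 3 [
    -- iteration 1/3 --
    LT 120: heading 210 -> 330
    RT 183: heading 330 -> 147
    -- iteration 2/3 --
    LT 120: heading 147 -> 267
    RT 183: heading 267 -> 84
    -- iteration 3/3 --
    LT 120: heading 84 -> 204
    RT 183: heading 204 -> 21
  ]
  -- iteration 2/4 --
  RT 60: heading 21 -> 321
  BK 14.6: (24.848,16.15) -> (13.502,25.338) [heading=321, draw]
  BK 3.7: (13.502,25.338) -> (10.626,27.667) [heading=321, draw]
  REPEAT 3 [
    -- iteration 1/3 --
    LT 120: heading 321 -> 81
    RT 183: heading 81 -> 258
    -- iteration 2/3 --
    LT 120: heading 258 -> 18
    RT 183: heading 18 -> 195
    -- iteration 3/3 --
    LT 120: heading 195 -> 315
    RT 183: heading 315 -> 132
  ]
  -- iteration 3/4 --
  RT 60: heading 132 -> 72
  BK 14.6: (10.626,27.667) -> (6.115,13.781) [heading=72, draw]
  BK 3.7: (6.115,13.781) -> (4.971,10.262) [heading=72, draw]
  REPEAT 3 [
    -- iteration 1/3 --
    LT 120: heading 72 -> 192
    RT 183: heading 192 -> 9
    -- iteration 2/3 --
    LT 120: heading 9 -> 129
    RT 183: heading 129 -> 306
    -- iteration 3/3 --
    LT 120: heading 306 -> 66
    RT 183: heading 66 -> 243
  ]
  -- iteration 4/4 --
  RT 60: heading 243 -> 183
  BK 14.6: (4.971,10.262) -> (19.551,11.026) [heading=183, draw]
  BK 3.7: (19.551,11.026) -> (23.246,11.22) [heading=183, draw]
  REPEAT 3 [
    -- iteration 1/3 --
    LT 120: heading 183 -> 303
    RT 183: heading 303 -> 120
    -- iteration 2/3 --
    LT 120: heading 120 -> 240
    RT 183: heading 240 -> 57
    -- iteration 3/3 --
    LT 120: heading 57 -> 177
    RT 183: heading 177 -> 354
  ]
]
FD 9.5: (23.246,11.22) -> (32.694,10.227) [heading=354, draw]
Final: pos=(32.694,10.227), heading=354, 9 segment(s) drawn

Answer: 32.694 10.227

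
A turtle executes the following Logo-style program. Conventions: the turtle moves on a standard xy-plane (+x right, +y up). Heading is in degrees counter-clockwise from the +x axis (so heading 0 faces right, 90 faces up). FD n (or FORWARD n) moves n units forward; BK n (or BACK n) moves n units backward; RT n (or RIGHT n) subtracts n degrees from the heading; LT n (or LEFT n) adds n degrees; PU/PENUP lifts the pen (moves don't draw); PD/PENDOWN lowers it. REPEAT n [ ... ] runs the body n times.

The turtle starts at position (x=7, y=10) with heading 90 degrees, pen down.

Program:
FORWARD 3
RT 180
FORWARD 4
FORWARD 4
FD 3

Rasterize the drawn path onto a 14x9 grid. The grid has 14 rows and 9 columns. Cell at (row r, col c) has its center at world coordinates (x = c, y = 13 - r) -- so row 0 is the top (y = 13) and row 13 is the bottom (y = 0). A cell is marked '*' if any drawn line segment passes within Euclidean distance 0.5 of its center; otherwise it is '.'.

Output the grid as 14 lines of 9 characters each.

Segment 0: (7,10) -> (7,13)
Segment 1: (7,13) -> (7,9)
Segment 2: (7,9) -> (7,5)
Segment 3: (7,5) -> (7,2)

Answer: .......*.
.......*.
.......*.
.......*.
.......*.
.......*.
.......*.
.......*.
.......*.
.......*.
.......*.
.......*.
.........
.........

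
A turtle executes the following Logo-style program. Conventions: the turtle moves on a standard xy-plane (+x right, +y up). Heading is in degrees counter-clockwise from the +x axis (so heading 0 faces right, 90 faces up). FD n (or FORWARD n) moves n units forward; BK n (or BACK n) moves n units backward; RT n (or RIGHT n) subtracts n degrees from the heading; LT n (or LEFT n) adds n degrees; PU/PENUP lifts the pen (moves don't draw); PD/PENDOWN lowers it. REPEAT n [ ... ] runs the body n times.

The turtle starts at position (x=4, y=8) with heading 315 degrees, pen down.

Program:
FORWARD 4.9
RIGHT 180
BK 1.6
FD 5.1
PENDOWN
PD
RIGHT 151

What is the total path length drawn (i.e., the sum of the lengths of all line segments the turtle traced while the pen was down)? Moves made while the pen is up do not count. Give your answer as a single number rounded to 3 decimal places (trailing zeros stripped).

Answer: 11.6

Derivation:
Executing turtle program step by step:
Start: pos=(4,8), heading=315, pen down
FD 4.9: (4,8) -> (7.465,4.535) [heading=315, draw]
RT 180: heading 315 -> 135
BK 1.6: (7.465,4.535) -> (8.596,3.404) [heading=135, draw]
FD 5.1: (8.596,3.404) -> (4.99,7.01) [heading=135, draw]
PD: pen down
PD: pen down
RT 151: heading 135 -> 344
Final: pos=(4.99,7.01), heading=344, 3 segment(s) drawn

Segment lengths:
  seg 1: (4,8) -> (7.465,4.535), length = 4.9
  seg 2: (7.465,4.535) -> (8.596,3.404), length = 1.6
  seg 3: (8.596,3.404) -> (4.99,7.01), length = 5.1
Total = 11.6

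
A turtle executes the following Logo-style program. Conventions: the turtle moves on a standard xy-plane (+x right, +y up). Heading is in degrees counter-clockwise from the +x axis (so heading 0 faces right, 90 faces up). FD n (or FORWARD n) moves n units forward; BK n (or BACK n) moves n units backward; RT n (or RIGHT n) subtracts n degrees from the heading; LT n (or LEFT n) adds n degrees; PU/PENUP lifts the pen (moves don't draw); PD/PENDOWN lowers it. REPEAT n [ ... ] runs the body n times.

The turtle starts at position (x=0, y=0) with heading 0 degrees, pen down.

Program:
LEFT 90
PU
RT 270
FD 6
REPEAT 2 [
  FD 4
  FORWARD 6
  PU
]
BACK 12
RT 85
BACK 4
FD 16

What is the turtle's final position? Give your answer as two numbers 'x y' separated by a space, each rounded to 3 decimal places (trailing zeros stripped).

Executing turtle program step by step:
Start: pos=(0,0), heading=0, pen down
LT 90: heading 0 -> 90
PU: pen up
RT 270: heading 90 -> 180
FD 6: (0,0) -> (-6,0) [heading=180, move]
REPEAT 2 [
  -- iteration 1/2 --
  FD 4: (-6,0) -> (-10,0) [heading=180, move]
  FD 6: (-10,0) -> (-16,0) [heading=180, move]
  PU: pen up
  -- iteration 2/2 --
  FD 4: (-16,0) -> (-20,0) [heading=180, move]
  FD 6: (-20,0) -> (-26,0) [heading=180, move]
  PU: pen up
]
BK 12: (-26,0) -> (-14,0) [heading=180, move]
RT 85: heading 180 -> 95
BK 4: (-14,0) -> (-13.651,-3.985) [heading=95, move]
FD 16: (-13.651,-3.985) -> (-15.046,11.954) [heading=95, move]
Final: pos=(-15.046,11.954), heading=95, 0 segment(s) drawn

Answer: -15.046 11.954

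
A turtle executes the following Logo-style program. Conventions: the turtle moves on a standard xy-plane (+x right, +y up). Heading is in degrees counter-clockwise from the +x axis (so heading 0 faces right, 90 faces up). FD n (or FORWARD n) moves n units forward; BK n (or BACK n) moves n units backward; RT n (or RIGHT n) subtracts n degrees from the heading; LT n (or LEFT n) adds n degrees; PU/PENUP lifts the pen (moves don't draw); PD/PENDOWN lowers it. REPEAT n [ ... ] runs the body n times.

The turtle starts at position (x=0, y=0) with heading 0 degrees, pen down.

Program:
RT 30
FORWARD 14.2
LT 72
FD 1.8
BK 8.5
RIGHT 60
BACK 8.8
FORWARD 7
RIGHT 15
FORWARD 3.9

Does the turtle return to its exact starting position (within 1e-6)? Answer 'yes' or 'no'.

Executing turtle program step by step:
Start: pos=(0,0), heading=0, pen down
RT 30: heading 0 -> 330
FD 14.2: (0,0) -> (12.298,-7.1) [heading=330, draw]
LT 72: heading 330 -> 42
FD 1.8: (12.298,-7.1) -> (13.635,-5.896) [heading=42, draw]
BK 8.5: (13.635,-5.896) -> (7.318,-11.583) [heading=42, draw]
RT 60: heading 42 -> 342
BK 8.8: (7.318,-11.583) -> (-1.051,-8.864) [heading=342, draw]
FD 7: (-1.051,-8.864) -> (5.607,-11.027) [heading=342, draw]
RT 15: heading 342 -> 327
FD 3.9: (5.607,-11.027) -> (8.877,-13.151) [heading=327, draw]
Final: pos=(8.877,-13.151), heading=327, 6 segment(s) drawn

Start position: (0, 0)
Final position: (8.877, -13.151)
Distance = 15.867; >= 1e-6 -> NOT closed

Answer: no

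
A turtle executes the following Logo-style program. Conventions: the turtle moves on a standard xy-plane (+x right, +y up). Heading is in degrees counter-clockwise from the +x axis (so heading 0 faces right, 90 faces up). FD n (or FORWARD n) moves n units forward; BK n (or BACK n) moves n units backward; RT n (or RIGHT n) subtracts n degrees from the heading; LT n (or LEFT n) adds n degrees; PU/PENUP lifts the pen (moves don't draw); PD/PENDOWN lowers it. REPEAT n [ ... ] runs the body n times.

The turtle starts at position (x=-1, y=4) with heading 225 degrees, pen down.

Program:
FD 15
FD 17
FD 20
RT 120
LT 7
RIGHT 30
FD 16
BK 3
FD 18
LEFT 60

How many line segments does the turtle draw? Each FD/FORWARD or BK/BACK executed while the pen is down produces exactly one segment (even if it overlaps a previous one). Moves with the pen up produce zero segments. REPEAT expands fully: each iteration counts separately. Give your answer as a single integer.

Executing turtle program step by step:
Start: pos=(-1,4), heading=225, pen down
FD 15: (-1,4) -> (-11.607,-6.607) [heading=225, draw]
FD 17: (-11.607,-6.607) -> (-23.627,-18.627) [heading=225, draw]
FD 20: (-23.627,-18.627) -> (-37.77,-32.77) [heading=225, draw]
RT 120: heading 225 -> 105
LT 7: heading 105 -> 112
RT 30: heading 112 -> 82
FD 16: (-37.77,-32.77) -> (-35.543,-16.925) [heading=82, draw]
BK 3: (-35.543,-16.925) -> (-35.96,-19.896) [heading=82, draw]
FD 18: (-35.96,-19.896) -> (-33.455,-2.071) [heading=82, draw]
LT 60: heading 82 -> 142
Final: pos=(-33.455,-2.071), heading=142, 6 segment(s) drawn
Segments drawn: 6

Answer: 6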